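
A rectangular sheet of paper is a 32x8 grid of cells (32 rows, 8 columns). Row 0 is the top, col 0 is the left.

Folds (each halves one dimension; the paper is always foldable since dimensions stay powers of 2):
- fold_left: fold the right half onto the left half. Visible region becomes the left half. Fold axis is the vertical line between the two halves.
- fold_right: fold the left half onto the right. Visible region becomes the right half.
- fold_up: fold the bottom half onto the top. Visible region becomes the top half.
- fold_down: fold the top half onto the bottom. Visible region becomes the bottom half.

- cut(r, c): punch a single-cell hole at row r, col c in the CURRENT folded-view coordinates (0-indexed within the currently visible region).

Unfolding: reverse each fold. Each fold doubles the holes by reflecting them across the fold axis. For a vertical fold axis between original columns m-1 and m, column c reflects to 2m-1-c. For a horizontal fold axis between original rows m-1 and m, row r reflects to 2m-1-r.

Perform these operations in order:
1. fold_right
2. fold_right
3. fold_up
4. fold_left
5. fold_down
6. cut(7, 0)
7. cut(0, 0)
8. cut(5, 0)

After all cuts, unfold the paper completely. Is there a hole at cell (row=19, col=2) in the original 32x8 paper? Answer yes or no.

Op 1 fold_right: fold axis v@4; visible region now rows[0,32) x cols[4,8) = 32x4
Op 2 fold_right: fold axis v@6; visible region now rows[0,32) x cols[6,8) = 32x2
Op 3 fold_up: fold axis h@16; visible region now rows[0,16) x cols[6,8) = 16x2
Op 4 fold_left: fold axis v@7; visible region now rows[0,16) x cols[6,7) = 16x1
Op 5 fold_down: fold axis h@8; visible region now rows[8,16) x cols[6,7) = 8x1
Op 6 cut(7, 0): punch at orig (15,6); cuts so far [(15, 6)]; region rows[8,16) x cols[6,7) = 8x1
Op 7 cut(0, 0): punch at orig (8,6); cuts so far [(8, 6), (15, 6)]; region rows[8,16) x cols[6,7) = 8x1
Op 8 cut(5, 0): punch at orig (13,6); cuts so far [(8, 6), (13, 6), (15, 6)]; region rows[8,16) x cols[6,7) = 8x1
Unfold 1 (reflect across h@8): 6 holes -> [(0, 6), (2, 6), (7, 6), (8, 6), (13, 6), (15, 6)]
Unfold 2 (reflect across v@7): 12 holes -> [(0, 6), (0, 7), (2, 6), (2, 7), (7, 6), (7, 7), (8, 6), (8, 7), (13, 6), (13, 7), (15, 6), (15, 7)]
Unfold 3 (reflect across h@16): 24 holes -> [(0, 6), (0, 7), (2, 6), (2, 7), (7, 6), (7, 7), (8, 6), (8, 7), (13, 6), (13, 7), (15, 6), (15, 7), (16, 6), (16, 7), (18, 6), (18, 7), (23, 6), (23, 7), (24, 6), (24, 7), (29, 6), (29, 7), (31, 6), (31, 7)]
Unfold 4 (reflect across v@6): 48 holes -> [(0, 4), (0, 5), (0, 6), (0, 7), (2, 4), (2, 5), (2, 6), (2, 7), (7, 4), (7, 5), (7, 6), (7, 7), (8, 4), (8, 5), (8, 6), (8, 7), (13, 4), (13, 5), (13, 6), (13, 7), (15, 4), (15, 5), (15, 6), (15, 7), (16, 4), (16, 5), (16, 6), (16, 7), (18, 4), (18, 5), (18, 6), (18, 7), (23, 4), (23, 5), (23, 6), (23, 7), (24, 4), (24, 5), (24, 6), (24, 7), (29, 4), (29, 5), (29, 6), (29, 7), (31, 4), (31, 5), (31, 6), (31, 7)]
Unfold 5 (reflect across v@4): 96 holes -> [(0, 0), (0, 1), (0, 2), (0, 3), (0, 4), (0, 5), (0, 6), (0, 7), (2, 0), (2, 1), (2, 2), (2, 3), (2, 4), (2, 5), (2, 6), (2, 7), (7, 0), (7, 1), (7, 2), (7, 3), (7, 4), (7, 5), (7, 6), (7, 7), (8, 0), (8, 1), (8, 2), (8, 3), (8, 4), (8, 5), (8, 6), (8, 7), (13, 0), (13, 1), (13, 2), (13, 3), (13, 4), (13, 5), (13, 6), (13, 7), (15, 0), (15, 1), (15, 2), (15, 3), (15, 4), (15, 5), (15, 6), (15, 7), (16, 0), (16, 1), (16, 2), (16, 3), (16, 4), (16, 5), (16, 6), (16, 7), (18, 0), (18, 1), (18, 2), (18, 3), (18, 4), (18, 5), (18, 6), (18, 7), (23, 0), (23, 1), (23, 2), (23, 3), (23, 4), (23, 5), (23, 6), (23, 7), (24, 0), (24, 1), (24, 2), (24, 3), (24, 4), (24, 5), (24, 6), (24, 7), (29, 0), (29, 1), (29, 2), (29, 3), (29, 4), (29, 5), (29, 6), (29, 7), (31, 0), (31, 1), (31, 2), (31, 3), (31, 4), (31, 5), (31, 6), (31, 7)]
Holes: [(0, 0), (0, 1), (0, 2), (0, 3), (0, 4), (0, 5), (0, 6), (0, 7), (2, 0), (2, 1), (2, 2), (2, 3), (2, 4), (2, 5), (2, 6), (2, 7), (7, 0), (7, 1), (7, 2), (7, 3), (7, 4), (7, 5), (7, 6), (7, 7), (8, 0), (8, 1), (8, 2), (8, 3), (8, 4), (8, 5), (8, 6), (8, 7), (13, 0), (13, 1), (13, 2), (13, 3), (13, 4), (13, 5), (13, 6), (13, 7), (15, 0), (15, 1), (15, 2), (15, 3), (15, 4), (15, 5), (15, 6), (15, 7), (16, 0), (16, 1), (16, 2), (16, 3), (16, 4), (16, 5), (16, 6), (16, 7), (18, 0), (18, 1), (18, 2), (18, 3), (18, 4), (18, 5), (18, 6), (18, 7), (23, 0), (23, 1), (23, 2), (23, 3), (23, 4), (23, 5), (23, 6), (23, 7), (24, 0), (24, 1), (24, 2), (24, 3), (24, 4), (24, 5), (24, 6), (24, 7), (29, 0), (29, 1), (29, 2), (29, 3), (29, 4), (29, 5), (29, 6), (29, 7), (31, 0), (31, 1), (31, 2), (31, 3), (31, 4), (31, 5), (31, 6), (31, 7)]

Answer: no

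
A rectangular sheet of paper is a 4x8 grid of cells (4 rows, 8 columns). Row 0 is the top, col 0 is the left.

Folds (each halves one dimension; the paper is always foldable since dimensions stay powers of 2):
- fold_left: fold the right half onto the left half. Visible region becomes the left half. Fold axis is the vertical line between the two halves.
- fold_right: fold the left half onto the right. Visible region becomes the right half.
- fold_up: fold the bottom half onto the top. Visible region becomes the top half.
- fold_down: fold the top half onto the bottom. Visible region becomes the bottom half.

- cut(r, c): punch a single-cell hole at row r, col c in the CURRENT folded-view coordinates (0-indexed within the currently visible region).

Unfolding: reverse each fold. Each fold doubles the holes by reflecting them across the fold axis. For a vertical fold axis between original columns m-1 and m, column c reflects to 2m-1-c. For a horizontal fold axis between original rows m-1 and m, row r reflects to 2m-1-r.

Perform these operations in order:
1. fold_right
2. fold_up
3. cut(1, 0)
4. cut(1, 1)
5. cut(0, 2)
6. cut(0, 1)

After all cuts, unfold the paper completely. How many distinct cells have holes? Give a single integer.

Op 1 fold_right: fold axis v@4; visible region now rows[0,4) x cols[4,8) = 4x4
Op 2 fold_up: fold axis h@2; visible region now rows[0,2) x cols[4,8) = 2x4
Op 3 cut(1, 0): punch at orig (1,4); cuts so far [(1, 4)]; region rows[0,2) x cols[4,8) = 2x4
Op 4 cut(1, 1): punch at orig (1,5); cuts so far [(1, 4), (1, 5)]; region rows[0,2) x cols[4,8) = 2x4
Op 5 cut(0, 2): punch at orig (0,6); cuts so far [(0, 6), (1, 4), (1, 5)]; region rows[0,2) x cols[4,8) = 2x4
Op 6 cut(0, 1): punch at orig (0,5); cuts so far [(0, 5), (0, 6), (1, 4), (1, 5)]; region rows[0,2) x cols[4,8) = 2x4
Unfold 1 (reflect across h@2): 8 holes -> [(0, 5), (0, 6), (1, 4), (1, 5), (2, 4), (2, 5), (3, 5), (3, 6)]
Unfold 2 (reflect across v@4): 16 holes -> [(0, 1), (0, 2), (0, 5), (0, 6), (1, 2), (1, 3), (1, 4), (1, 5), (2, 2), (2, 3), (2, 4), (2, 5), (3, 1), (3, 2), (3, 5), (3, 6)]

Answer: 16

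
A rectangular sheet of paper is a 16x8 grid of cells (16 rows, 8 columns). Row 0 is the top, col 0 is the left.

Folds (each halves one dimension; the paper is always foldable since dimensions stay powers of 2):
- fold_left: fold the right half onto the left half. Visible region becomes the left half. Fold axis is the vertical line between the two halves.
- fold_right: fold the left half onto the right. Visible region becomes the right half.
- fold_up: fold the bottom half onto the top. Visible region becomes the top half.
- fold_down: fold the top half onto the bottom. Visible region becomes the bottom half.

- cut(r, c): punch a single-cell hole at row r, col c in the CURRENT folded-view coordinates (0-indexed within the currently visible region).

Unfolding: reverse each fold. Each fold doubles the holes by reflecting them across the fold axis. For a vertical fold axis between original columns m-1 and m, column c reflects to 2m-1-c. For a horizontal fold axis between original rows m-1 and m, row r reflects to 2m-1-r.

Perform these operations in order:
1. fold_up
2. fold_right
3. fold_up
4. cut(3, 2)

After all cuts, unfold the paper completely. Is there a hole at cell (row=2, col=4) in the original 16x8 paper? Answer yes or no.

Op 1 fold_up: fold axis h@8; visible region now rows[0,8) x cols[0,8) = 8x8
Op 2 fold_right: fold axis v@4; visible region now rows[0,8) x cols[4,8) = 8x4
Op 3 fold_up: fold axis h@4; visible region now rows[0,4) x cols[4,8) = 4x4
Op 4 cut(3, 2): punch at orig (3,6); cuts so far [(3, 6)]; region rows[0,4) x cols[4,8) = 4x4
Unfold 1 (reflect across h@4): 2 holes -> [(3, 6), (4, 6)]
Unfold 2 (reflect across v@4): 4 holes -> [(3, 1), (3, 6), (4, 1), (4, 6)]
Unfold 3 (reflect across h@8): 8 holes -> [(3, 1), (3, 6), (4, 1), (4, 6), (11, 1), (11, 6), (12, 1), (12, 6)]
Holes: [(3, 1), (3, 6), (4, 1), (4, 6), (11, 1), (11, 6), (12, 1), (12, 6)]

Answer: no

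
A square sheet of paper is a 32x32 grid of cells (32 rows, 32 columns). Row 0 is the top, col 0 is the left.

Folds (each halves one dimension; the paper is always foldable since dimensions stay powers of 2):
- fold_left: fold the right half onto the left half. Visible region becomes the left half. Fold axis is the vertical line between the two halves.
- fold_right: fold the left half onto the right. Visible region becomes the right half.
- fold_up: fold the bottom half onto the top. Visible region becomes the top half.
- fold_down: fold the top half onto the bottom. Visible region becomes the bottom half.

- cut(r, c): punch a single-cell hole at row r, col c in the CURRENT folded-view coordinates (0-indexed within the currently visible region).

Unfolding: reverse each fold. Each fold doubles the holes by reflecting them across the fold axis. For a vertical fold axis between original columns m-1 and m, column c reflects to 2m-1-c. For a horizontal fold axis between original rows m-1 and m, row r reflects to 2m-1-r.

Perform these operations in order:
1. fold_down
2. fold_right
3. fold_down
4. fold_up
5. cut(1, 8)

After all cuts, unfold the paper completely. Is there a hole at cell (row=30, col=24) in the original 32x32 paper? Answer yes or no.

Answer: yes

Derivation:
Op 1 fold_down: fold axis h@16; visible region now rows[16,32) x cols[0,32) = 16x32
Op 2 fold_right: fold axis v@16; visible region now rows[16,32) x cols[16,32) = 16x16
Op 3 fold_down: fold axis h@24; visible region now rows[24,32) x cols[16,32) = 8x16
Op 4 fold_up: fold axis h@28; visible region now rows[24,28) x cols[16,32) = 4x16
Op 5 cut(1, 8): punch at orig (25,24); cuts so far [(25, 24)]; region rows[24,28) x cols[16,32) = 4x16
Unfold 1 (reflect across h@28): 2 holes -> [(25, 24), (30, 24)]
Unfold 2 (reflect across h@24): 4 holes -> [(17, 24), (22, 24), (25, 24), (30, 24)]
Unfold 3 (reflect across v@16): 8 holes -> [(17, 7), (17, 24), (22, 7), (22, 24), (25, 7), (25, 24), (30, 7), (30, 24)]
Unfold 4 (reflect across h@16): 16 holes -> [(1, 7), (1, 24), (6, 7), (6, 24), (9, 7), (9, 24), (14, 7), (14, 24), (17, 7), (17, 24), (22, 7), (22, 24), (25, 7), (25, 24), (30, 7), (30, 24)]
Holes: [(1, 7), (1, 24), (6, 7), (6, 24), (9, 7), (9, 24), (14, 7), (14, 24), (17, 7), (17, 24), (22, 7), (22, 24), (25, 7), (25, 24), (30, 7), (30, 24)]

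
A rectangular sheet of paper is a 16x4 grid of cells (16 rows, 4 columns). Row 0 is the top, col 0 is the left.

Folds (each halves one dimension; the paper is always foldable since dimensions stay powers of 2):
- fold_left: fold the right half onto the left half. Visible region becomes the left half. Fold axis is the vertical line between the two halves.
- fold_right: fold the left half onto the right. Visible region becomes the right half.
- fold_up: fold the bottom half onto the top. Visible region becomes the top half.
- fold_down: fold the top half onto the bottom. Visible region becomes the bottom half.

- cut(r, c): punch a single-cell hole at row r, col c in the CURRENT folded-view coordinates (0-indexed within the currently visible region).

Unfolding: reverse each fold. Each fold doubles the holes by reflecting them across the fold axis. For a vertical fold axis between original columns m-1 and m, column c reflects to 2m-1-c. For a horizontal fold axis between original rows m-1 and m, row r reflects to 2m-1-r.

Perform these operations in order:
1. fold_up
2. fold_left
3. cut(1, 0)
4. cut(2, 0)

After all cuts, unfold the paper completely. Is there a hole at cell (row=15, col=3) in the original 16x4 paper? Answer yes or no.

Op 1 fold_up: fold axis h@8; visible region now rows[0,8) x cols[0,4) = 8x4
Op 2 fold_left: fold axis v@2; visible region now rows[0,8) x cols[0,2) = 8x2
Op 3 cut(1, 0): punch at orig (1,0); cuts so far [(1, 0)]; region rows[0,8) x cols[0,2) = 8x2
Op 4 cut(2, 0): punch at orig (2,0); cuts so far [(1, 0), (2, 0)]; region rows[0,8) x cols[0,2) = 8x2
Unfold 1 (reflect across v@2): 4 holes -> [(1, 0), (1, 3), (2, 0), (2, 3)]
Unfold 2 (reflect across h@8): 8 holes -> [(1, 0), (1, 3), (2, 0), (2, 3), (13, 0), (13, 3), (14, 0), (14, 3)]
Holes: [(1, 0), (1, 3), (2, 0), (2, 3), (13, 0), (13, 3), (14, 0), (14, 3)]

Answer: no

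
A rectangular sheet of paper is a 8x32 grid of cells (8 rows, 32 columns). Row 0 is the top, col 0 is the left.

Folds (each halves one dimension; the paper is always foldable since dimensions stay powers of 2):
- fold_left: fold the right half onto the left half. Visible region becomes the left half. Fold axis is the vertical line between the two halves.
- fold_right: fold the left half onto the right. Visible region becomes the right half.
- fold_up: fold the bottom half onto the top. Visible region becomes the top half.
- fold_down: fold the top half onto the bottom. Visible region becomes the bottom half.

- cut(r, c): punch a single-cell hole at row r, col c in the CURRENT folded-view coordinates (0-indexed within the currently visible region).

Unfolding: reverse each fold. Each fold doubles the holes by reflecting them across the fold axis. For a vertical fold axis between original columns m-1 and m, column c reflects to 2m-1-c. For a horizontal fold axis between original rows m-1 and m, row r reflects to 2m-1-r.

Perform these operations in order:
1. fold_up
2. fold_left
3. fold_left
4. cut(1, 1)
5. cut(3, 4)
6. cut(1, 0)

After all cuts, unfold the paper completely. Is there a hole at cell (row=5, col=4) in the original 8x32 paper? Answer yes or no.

Op 1 fold_up: fold axis h@4; visible region now rows[0,4) x cols[0,32) = 4x32
Op 2 fold_left: fold axis v@16; visible region now rows[0,4) x cols[0,16) = 4x16
Op 3 fold_left: fold axis v@8; visible region now rows[0,4) x cols[0,8) = 4x8
Op 4 cut(1, 1): punch at orig (1,1); cuts so far [(1, 1)]; region rows[0,4) x cols[0,8) = 4x8
Op 5 cut(3, 4): punch at orig (3,4); cuts so far [(1, 1), (3, 4)]; region rows[0,4) x cols[0,8) = 4x8
Op 6 cut(1, 0): punch at orig (1,0); cuts so far [(1, 0), (1, 1), (3, 4)]; region rows[0,4) x cols[0,8) = 4x8
Unfold 1 (reflect across v@8): 6 holes -> [(1, 0), (1, 1), (1, 14), (1, 15), (3, 4), (3, 11)]
Unfold 2 (reflect across v@16): 12 holes -> [(1, 0), (1, 1), (1, 14), (1, 15), (1, 16), (1, 17), (1, 30), (1, 31), (3, 4), (3, 11), (3, 20), (3, 27)]
Unfold 3 (reflect across h@4): 24 holes -> [(1, 0), (1, 1), (1, 14), (1, 15), (1, 16), (1, 17), (1, 30), (1, 31), (3, 4), (3, 11), (3, 20), (3, 27), (4, 4), (4, 11), (4, 20), (4, 27), (6, 0), (6, 1), (6, 14), (6, 15), (6, 16), (6, 17), (6, 30), (6, 31)]
Holes: [(1, 0), (1, 1), (1, 14), (1, 15), (1, 16), (1, 17), (1, 30), (1, 31), (3, 4), (3, 11), (3, 20), (3, 27), (4, 4), (4, 11), (4, 20), (4, 27), (6, 0), (6, 1), (6, 14), (6, 15), (6, 16), (6, 17), (6, 30), (6, 31)]

Answer: no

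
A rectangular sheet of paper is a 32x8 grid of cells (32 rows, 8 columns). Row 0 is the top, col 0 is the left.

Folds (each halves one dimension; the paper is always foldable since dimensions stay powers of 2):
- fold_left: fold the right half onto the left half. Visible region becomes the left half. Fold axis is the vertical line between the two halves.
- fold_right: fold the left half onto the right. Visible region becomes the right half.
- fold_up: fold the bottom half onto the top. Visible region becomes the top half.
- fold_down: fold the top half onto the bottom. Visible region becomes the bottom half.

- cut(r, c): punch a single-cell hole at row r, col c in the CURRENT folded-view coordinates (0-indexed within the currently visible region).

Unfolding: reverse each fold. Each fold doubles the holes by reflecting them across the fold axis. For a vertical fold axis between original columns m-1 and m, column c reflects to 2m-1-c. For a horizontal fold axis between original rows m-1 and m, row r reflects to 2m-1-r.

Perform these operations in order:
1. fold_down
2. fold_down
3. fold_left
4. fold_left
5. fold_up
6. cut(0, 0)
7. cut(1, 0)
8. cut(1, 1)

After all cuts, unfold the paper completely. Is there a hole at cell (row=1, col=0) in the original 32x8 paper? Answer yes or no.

Answer: yes

Derivation:
Op 1 fold_down: fold axis h@16; visible region now rows[16,32) x cols[0,8) = 16x8
Op 2 fold_down: fold axis h@24; visible region now rows[24,32) x cols[0,8) = 8x8
Op 3 fold_left: fold axis v@4; visible region now rows[24,32) x cols[0,4) = 8x4
Op 4 fold_left: fold axis v@2; visible region now rows[24,32) x cols[0,2) = 8x2
Op 5 fold_up: fold axis h@28; visible region now rows[24,28) x cols[0,2) = 4x2
Op 6 cut(0, 0): punch at orig (24,0); cuts so far [(24, 0)]; region rows[24,28) x cols[0,2) = 4x2
Op 7 cut(1, 0): punch at orig (25,0); cuts so far [(24, 0), (25, 0)]; region rows[24,28) x cols[0,2) = 4x2
Op 8 cut(1, 1): punch at orig (25,1); cuts so far [(24, 0), (25, 0), (25, 1)]; region rows[24,28) x cols[0,2) = 4x2
Unfold 1 (reflect across h@28): 6 holes -> [(24, 0), (25, 0), (25, 1), (30, 0), (30, 1), (31, 0)]
Unfold 2 (reflect across v@2): 12 holes -> [(24, 0), (24, 3), (25, 0), (25, 1), (25, 2), (25, 3), (30, 0), (30, 1), (30, 2), (30, 3), (31, 0), (31, 3)]
Unfold 3 (reflect across v@4): 24 holes -> [(24, 0), (24, 3), (24, 4), (24, 7), (25, 0), (25, 1), (25, 2), (25, 3), (25, 4), (25, 5), (25, 6), (25, 7), (30, 0), (30, 1), (30, 2), (30, 3), (30, 4), (30, 5), (30, 6), (30, 7), (31, 0), (31, 3), (31, 4), (31, 7)]
Unfold 4 (reflect across h@24): 48 holes -> [(16, 0), (16, 3), (16, 4), (16, 7), (17, 0), (17, 1), (17, 2), (17, 3), (17, 4), (17, 5), (17, 6), (17, 7), (22, 0), (22, 1), (22, 2), (22, 3), (22, 4), (22, 5), (22, 6), (22, 7), (23, 0), (23, 3), (23, 4), (23, 7), (24, 0), (24, 3), (24, 4), (24, 7), (25, 0), (25, 1), (25, 2), (25, 3), (25, 4), (25, 5), (25, 6), (25, 7), (30, 0), (30, 1), (30, 2), (30, 3), (30, 4), (30, 5), (30, 6), (30, 7), (31, 0), (31, 3), (31, 4), (31, 7)]
Unfold 5 (reflect across h@16): 96 holes -> [(0, 0), (0, 3), (0, 4), (0, 7), (1, 0), (1, 1), (1, 2), (1, 3), (1, 4), (1, 5), (1, 6), (1, 7), (6, 0), (6, 1), (6, 2), (6, 3), (6, 4), (6, 5), (6, 6), (6, 7), (7, 0), (7, 3), (7, 4), (7, 7), (8, 0), (8, 3), (8, 4), (8, 7), (9, 0), (9, 1), (9, 2), (9, 3), (9, 4), (9, 5), (9, 6), (9, 7), (14, 0), (14, 1), (14, 2), (14, 3), (14, 4), (14, 5), (14, 6), (14, 7), (15, 0), (15, 3), (15, 4), (15, 7), (16, 0), (16, 3), (16, 4), (16, 7), (17, 0), (17, 1), (17, 2), (17, 3), (17, 4), (17, 5), (17, 6), (17, 7), (22, 0), (22, 1), (22, 2), (22, 3), (22, 4), (22, 5), (22, 6), (22, 7), (23, 0), (23, 3), (23, 4), (23, 7), (24, 0), (24, 3), (24, 4), (24, 7), (25, 0), (25, 1), (25, 2), (25, 3), (25, 4), (25, 5), (25, 6), (25, 7), (30, 0), (30, 1), (30, 2), (30, 3), (30, 4), (30, 5), (30, 6), (30, 7), (31, 0), (31, 3), (31, 4), (31, 7)]
Holes: [(0, 0), (0, 3), (0, 4), (0, 7), (1, 0), (1, 1), (1, 2), (1, 3), (1, 4), (1, 5), (1, 6), (1, 7), (6, 0), (6, 1), (6, 2), (6, 3), (6, 4), (6, 5), (6, 6), (6, 7), (7, 0), (7, 3), (7, 4), (7, 7), (8, 0), (8, 3), (8, 4), (8, 7), (9, 0), (9, 1), (9, 2), (9, 3), (9, 4), (9, 5), (9, 6), (9, 7), (14, 0), (14, 1), (14, 2), (14, 3), (14, 4), (14, 5), (14, 6), (14, 7), (15, 0), (15, 3), (15, 4), (15, 7), (16, 0), (16, 3), (16, 4), (16, 7), (17, 0), (17, 1), (17, 2), (17, 3), (17, 4), (17, 5), (17, 6), (17, 7), (22, 0), (22, 1), (22, 2), (22, 3), (22, 4), (22, 5), (22, 6), (22, 7), (23, 0), (23, 3), (23, 4), (23, 7), (24, 0), (24, 3), (24, 4), (24, 7), (25, 0), (25, 1), (25, 2), (25, 3), (25, 4), (25, 5), (25, 6), (25, 7), (30, 0), (30, 1), (30, 2), (30, 3), (30, 4), (30, 5), (30, 6), (30, 7), (31, 0), (31, 3), (31, 4), (31, 7)]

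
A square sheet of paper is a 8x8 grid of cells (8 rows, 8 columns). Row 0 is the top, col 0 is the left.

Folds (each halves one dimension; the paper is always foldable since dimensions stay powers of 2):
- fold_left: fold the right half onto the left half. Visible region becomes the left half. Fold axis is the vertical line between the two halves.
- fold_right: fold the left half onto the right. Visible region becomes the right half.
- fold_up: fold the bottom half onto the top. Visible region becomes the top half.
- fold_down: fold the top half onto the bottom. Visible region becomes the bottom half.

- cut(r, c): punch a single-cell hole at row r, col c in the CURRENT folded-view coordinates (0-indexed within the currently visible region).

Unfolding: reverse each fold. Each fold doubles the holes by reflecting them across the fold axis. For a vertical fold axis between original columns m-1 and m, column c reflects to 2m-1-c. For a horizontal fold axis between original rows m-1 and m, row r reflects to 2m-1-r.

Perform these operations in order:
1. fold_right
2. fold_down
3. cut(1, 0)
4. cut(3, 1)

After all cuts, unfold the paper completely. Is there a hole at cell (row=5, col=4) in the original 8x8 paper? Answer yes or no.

Answer: yes

Derivation:
Op 1 fold_right: fold axis v@4; visible region now rows[0,8) x cols[4,8) = 8x4
Op 2 fold_down: fold axis h@4; visible region now rows[4,8) x cols[4,8) = 4x4
Op 3 cut(1, 0): punch at orig (5,4); cuts so far [(5, 4)]; region rows[4,8) x cols[4,8) = 4x4
Op 4 cut(3, 1): punch at orig (7,5); cuts so far [(5, 4), (7, 5)]; region rows[4,8) x cols[4,8) = 4x4
Unfold 1 (reflect across h@4): 4 holes -> [(0, 5), (2, 4), (5, 4), (7, 5)]
Unfold 2 (reflect across v@4): 8 holes -> [(0, 2), (0, 5), (2, 3), (2, 4), (5, 3), (5, 4), (7, 2), (7, 5)]
Holes: [(0, 2), (0, 5), (2, 3), (2, 4), (5, 3), (5, 4), (7, 2), (7, 5)]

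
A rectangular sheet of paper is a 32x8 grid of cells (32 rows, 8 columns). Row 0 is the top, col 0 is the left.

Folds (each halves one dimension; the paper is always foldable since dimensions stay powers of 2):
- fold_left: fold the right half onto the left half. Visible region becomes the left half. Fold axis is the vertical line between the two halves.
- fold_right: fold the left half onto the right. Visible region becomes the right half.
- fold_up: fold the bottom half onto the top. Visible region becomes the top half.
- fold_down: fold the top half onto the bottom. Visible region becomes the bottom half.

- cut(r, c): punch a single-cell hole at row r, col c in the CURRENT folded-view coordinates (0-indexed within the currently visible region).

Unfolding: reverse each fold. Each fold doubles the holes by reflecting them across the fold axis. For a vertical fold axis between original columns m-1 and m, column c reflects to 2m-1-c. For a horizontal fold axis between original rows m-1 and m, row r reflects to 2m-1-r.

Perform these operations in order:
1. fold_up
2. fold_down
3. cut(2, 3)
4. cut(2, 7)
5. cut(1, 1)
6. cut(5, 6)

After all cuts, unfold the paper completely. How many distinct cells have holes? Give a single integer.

Op 1 fold_up: fold axis h@16; visible region now rows[0,16) x cols[0,8) = 16x8
Op 2 fold_down: fold axis h@8; visible region now rows[8,16) x cols[0,8) = 8x8
Op 3 cut(2, 3): punch at orig (10,3); cuts so far [(10, 3)]; region rows[8,16) x cols[0,8) = 8x8
Op 4 cut(2, 7): punch at orig (10,7); cuts so far [(10, 3), (10, 7)]; region rows[8,16) x cols[0,8) = 8x8
Op 5 cut(1, 1): punch at orig (9,1); cuts so far [(9, 1), (10, 3), (10, 7)]; region rows[8,16) x cols[0,8) = 8x8
Op 6 cut(5, 6): punch at orig (13,6); cuts so far [(9, 1), (10, 3), (10, 7), (13, 6)]; region rows[8,16) x cols[0,8) = 8x8
Unfold 1 (reflect across h@8): 8 holes -> [(2, 6), (5, 3), (5, 7), (6, 1), (9, 1), (10, 3), (10, 7), (13, 6)]
Unfold 2 (reflect across h@16): 16 holes -> [(2, 6), (5, 3), (5, 7), (6, 1), (9, 1), (10, 3), (10, 7), (13, 6), (18, 6), (21, 3), (21, 7), (22, 1), (25, 1), (26, 3), (26, 7), (29, 6)]

Answer: 16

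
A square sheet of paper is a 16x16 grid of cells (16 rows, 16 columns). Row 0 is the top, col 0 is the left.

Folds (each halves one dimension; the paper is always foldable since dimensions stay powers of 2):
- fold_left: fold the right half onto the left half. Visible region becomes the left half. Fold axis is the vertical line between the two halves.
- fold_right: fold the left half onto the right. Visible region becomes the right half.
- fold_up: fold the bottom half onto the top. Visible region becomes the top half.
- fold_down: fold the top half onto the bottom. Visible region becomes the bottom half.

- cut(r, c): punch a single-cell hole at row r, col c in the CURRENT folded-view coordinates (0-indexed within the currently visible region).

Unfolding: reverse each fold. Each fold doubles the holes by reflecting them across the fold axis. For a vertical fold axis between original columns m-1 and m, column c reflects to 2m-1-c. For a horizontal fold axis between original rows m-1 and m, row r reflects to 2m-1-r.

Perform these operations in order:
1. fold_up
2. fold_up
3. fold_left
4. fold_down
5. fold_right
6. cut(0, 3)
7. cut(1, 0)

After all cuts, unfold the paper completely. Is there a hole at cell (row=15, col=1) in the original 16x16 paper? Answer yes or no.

Answer: no

Derivation:
Op 1 fold_up: fold axis h@8; visible region now rows[0,8) x cols[0,16) = 8x16
Op 2 fold_up: fold axis h@4; visible region now rows[0,4) x cols[0,16) = 4x16
Op 3 fold_left: fold axis v@8; visible region now rows[0,4) x cols[0,8) = 4x8
Op 4 fold_down: fold axis h@2; visible region now rows[2,4) x cols[0,8) = 2x8
Op 5 fold_right: fold axis v@4; visible region now rows[2,4) x cols[4,8) = 2x4
Op 6 cut(0, 3): punch at orig (2,7); cuts so far [(2, 7)]; region rows[2,4) x cols[4,8) = 2x4
Op 7 cut(1, 0): punch at orig (3,4); cuts so far [(2, 7), (3, 4)]; region rows[2,4) x cols[4,8) = 2x4
Unfold 1 (reflect across v@4): 4 holes -> [(2, 0), (2, 7), (3, 3), (3, 4)]
Unfold 2 (reflect across h@2): 8 holes -> [(0, 3), (0, 4), (1, 0), (1, 7), (2, 0), (2, 7), (3, 3), (3, 4)]
Unfold 3 (reflect across v@8): 16 holes -> [(0, 3), (0, 4), (0, 11), (0, 12), (1, 0), (1, 7), (1, 8), (1, 15), (2, 0), (2, 7), (2, 8), (2, 15), (3, 3), (3, 4), (3, 11), (3, 12)]
Unfold 4 (reflect across h@4): 32 holes -> [(0, 3), (0, 4), (0, 11), (0, 12), (1, 0), (1, 7), (1, 8), (1, 15), (2, 0), (2, 7), (2, 8), (2, 15), (3, 3), (3, 4), (3, 11), (3, 12), (4, 3), (4, 4), (4, 11), (4, 12), (5, 0), (5, 7), (5, 8), (5, 15), (6, 0), (6, 7), (6, 8), (6, 15), (7, 3), (7, 4), (7, 11), (7, 12)]
Unfold 5 (reflect across h@8): 64 holes -> [(0, 3), (0, 4), (0, 11), (0, 12), (1, 0), (1, 7), (1, 8), (1, 15), (2, 0), (2, 7), (2, 8), (2, 15), (3, 3), (3, 4), (3, 11), (3, 12), (4, 3), (4, 4), (4, 11), (4, 12), (5, 0), (5, 7), (5, 8), (5, 15), (6, 0), (6, 7), (6, 8), (6, 15), (7, 3), (7, 4), (7, 11), (7, 12), (8, 3), (8, 4), (8, 11), (8, 12), (9, 0), (9, 7), (9, 8), (9, 15), (10, 0), (10, 7), (10, 8), (10, 15), (11, 3), (11, 4), (11, 11), (11, 12), (12, 3), (12, 4), (12, 11), (12, 12), (13, 0), (13, 7), (13, 8), (13, 15), (14, 0), (14, 7), (14, 8), (14, 15), (15, 3), (15, 4), (15, 11), (15, 12)]
Holes: [(0, 3), (0, 4), (0, 11), (0, 12), (1, 0), (1, 7), (1, 8), (1, 15), (2, 0), (2, 7), (2, 8), (2, 15), (3, 3), (3, 4), (3, 11), (3, 12), (4, 3), (4, 4), (4, 11), (4, 12), (5, 0), (5, 7), (5, 8), (5, 15), (6, 0), (6, 7), (6, 8), (6, 15), (7, 3), (7, 4), (7, 11), (7, 12), (8, 3), (8, 4), (8, 11), (8, 12), (9, 0), (9, 7), (9, 8), (9, 15), (10, 0), (10, 7), (10, 8), (10, 15), (11, 3), (11, 4), (11, 11), (11, 12), (12, 3), (12, 4), (12, 11), (12, 12), (13, 0), (13, 7), (13, 8), (13, 15), (14, 0), (14, 7), (14, 8), (14, 15), (15, 3), (15, 4), (15, 11), (15, 12)]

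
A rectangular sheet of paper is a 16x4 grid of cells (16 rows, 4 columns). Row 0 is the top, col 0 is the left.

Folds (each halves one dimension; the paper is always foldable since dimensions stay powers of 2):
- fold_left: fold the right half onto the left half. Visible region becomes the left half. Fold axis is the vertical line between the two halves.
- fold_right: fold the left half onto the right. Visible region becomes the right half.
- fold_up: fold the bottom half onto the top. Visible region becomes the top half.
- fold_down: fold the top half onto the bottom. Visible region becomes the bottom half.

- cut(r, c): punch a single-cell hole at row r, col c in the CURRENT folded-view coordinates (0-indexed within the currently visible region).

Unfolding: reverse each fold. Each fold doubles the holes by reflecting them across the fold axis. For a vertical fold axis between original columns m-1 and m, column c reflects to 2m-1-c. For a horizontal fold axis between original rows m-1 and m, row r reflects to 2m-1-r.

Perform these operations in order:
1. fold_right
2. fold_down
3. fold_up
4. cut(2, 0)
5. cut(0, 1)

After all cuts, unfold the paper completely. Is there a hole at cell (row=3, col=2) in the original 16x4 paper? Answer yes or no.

Answer: no

Derivation:
Op 1 fold_right: fold axis v@2; visible region now rows[0,16) x cols[2,4) = 16x2
Op 2 fold_down: fold axis h@8; visible region now rows[8,16) x cols[2,4) = 8x2
Op 3 fold_up: fold axis h@12; visible region now rows[8,12) x cols[2,4) = 4x2
Op 4 cut(2, 0): punch at orig (10,2); cuts so far [(10, 2)]; region rows[8,12) x cols[2,4) = 4x2
Op 5 cut(0, 1): punch at orig (8,3); cuts so far [(8, 3), (10, 2)]; region rows[8,12) x cols[2,4) = 4x2
Unfold 1 (reflect across h@12): 4 holes -> [(8, 3), (10, 2), (13, 2), (15, 3)]
Unfold 2 (reflect across h@8): 8 holes -> [(0, 3), (2, 2), (5, 2), (7, 3), (8, 3), (10, 2), (13, 2), (15, 3)]
Unfold 3 (reflect across v@2): 16 holes -> [(0, 0), (0, 3), (2, 1), (2, 2), (5, 1), (5, 2), (7, 0), (7, 3), (8, 0), (8, 3), (10, 1), (10, 2), (13, 1), (13, 2), (15, 0), (15, 3)]
Holes: [(0, 0), (0, 3), (2, 1), (2, 2), (5, 1), (5, 2), (7, 0), (7, 3), (8, 0), (8, 3), (10, 1), (10, 2), (13, 1), (13, 2), (15, 0), (15, 3)]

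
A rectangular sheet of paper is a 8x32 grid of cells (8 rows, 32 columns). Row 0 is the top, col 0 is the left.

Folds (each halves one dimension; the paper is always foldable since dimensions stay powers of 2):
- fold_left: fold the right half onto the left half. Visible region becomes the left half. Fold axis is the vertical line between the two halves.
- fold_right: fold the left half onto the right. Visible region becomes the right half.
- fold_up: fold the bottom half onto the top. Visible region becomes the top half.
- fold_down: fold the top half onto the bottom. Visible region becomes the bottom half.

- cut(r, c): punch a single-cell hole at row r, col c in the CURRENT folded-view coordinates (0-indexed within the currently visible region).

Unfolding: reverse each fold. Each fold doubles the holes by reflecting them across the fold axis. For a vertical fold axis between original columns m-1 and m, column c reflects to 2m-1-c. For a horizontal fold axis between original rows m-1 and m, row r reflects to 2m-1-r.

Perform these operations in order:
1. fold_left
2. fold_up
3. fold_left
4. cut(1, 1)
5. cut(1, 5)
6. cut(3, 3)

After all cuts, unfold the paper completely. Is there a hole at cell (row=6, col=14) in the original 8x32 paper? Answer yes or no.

Op 1 fold_left: fold axis v@16; visible region now rows[0,8) x cols[0,16) = 8x16
Op 2 fold_up: fold axis h@4; visible region now rows[0,4) x cols[0,16) = 4x16
Op 3 fold_left: fold axis v@8; visible region now rows[0,4) x cols[0,8) = 4x8
Op 4 cut(1, 1): punch at orig (1,1); cuts so far [(1, 1)]; region rows[0,4) x cols[0,8) = 4x8
Op 5 cut(1, 5): punch at orig (1,5); cuts so far [(1, 1), (1, 5)]; region rows[0,4) x cols[0,8) = 4x8
Op 6 cut(3, 3): punch at orig (3,3); cuts so far [(1, 1), (1, 5), (3, 3)]; region rows[0,4) x cols[0,8) = 4x8
Unfold 1 (reflect across v@8): 6 holes -> [(1, 1), (1, 5), (1, 10), (1, 14), (3, 3), (3, 12)]
Unfold 2 (reflect across h@4): 12 holes -> [(1, 1), (1, 5), (1, 10), (1, 14), (3, 3), (3, 12), (4, 3), (4, 12), (6, 1), (6, 5), (6, 10), (6, 14)]
Unfold 3 (reflect across v@16): 24 holes -> [(1, 1), (1, 5), (1, 10), (1, 14), (1, 17), (1, 21), (1, 26), (1, 30), (3, 3), (3, 12), (3, 19), (3, 28), (4, 3), (4, 12), (4, 19), (4, 28), (6, 1), (6, 5), (6, 10), (6, 14), (6, 17), (6, 21), (6, 26), (6, 30)]
Holes: [(1, 1), (1, 5), (1, 10), (1, 14), (1, 17), (1, 21), (1, 26), (1, 30), (3, 3), (3, 12), (3, 19), (3, 28), (4, 3), (4, 12), (4, 19), (4, 28), (6, 1), (6, 5), (6, 10), (6, 14), (6, 17), (6, 21), (6, 26), (6, 30)]

Answer: yes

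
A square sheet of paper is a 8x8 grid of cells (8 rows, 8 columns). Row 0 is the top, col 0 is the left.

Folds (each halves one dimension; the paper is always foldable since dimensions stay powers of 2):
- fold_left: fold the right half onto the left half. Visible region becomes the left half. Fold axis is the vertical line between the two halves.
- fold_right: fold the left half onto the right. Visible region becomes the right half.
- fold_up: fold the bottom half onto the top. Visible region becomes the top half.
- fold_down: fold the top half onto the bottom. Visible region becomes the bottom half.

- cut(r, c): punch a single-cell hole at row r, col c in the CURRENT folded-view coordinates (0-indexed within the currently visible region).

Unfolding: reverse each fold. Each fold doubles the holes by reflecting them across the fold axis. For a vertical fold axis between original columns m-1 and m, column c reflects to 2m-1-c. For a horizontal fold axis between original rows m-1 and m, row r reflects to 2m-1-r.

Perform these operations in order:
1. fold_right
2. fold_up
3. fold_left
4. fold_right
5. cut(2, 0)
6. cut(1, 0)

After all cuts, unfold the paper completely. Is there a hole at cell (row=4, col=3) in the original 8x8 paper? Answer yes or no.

Op 1 fold_right: fold axis v@4; visible region now rows[0,8) x cols[4,8) = 8x4
Op 2 fold_up: fold axis h@4; visible region now rows[0,4) x cols[4,8) = 4x4
Op 3 fold_left: fold axis v@6; visible region now rows[0,4) x cols[4,6) = 4x2
Op 4 fold_right: fold axis v@5; visible region now rows[0,4) x cols[5,6) = 4x1
Op 5 cut(2, 0): punch at orig (2,5); cuts so far [(2, 5)]; region rows[0,4) x cols[5,6) = 4x1
Op 6 cut(1, 0): punch at orig (1,5); cuts so far [(1, 5), (2, 5)]; region rows[0,4) x cols[5,6) = 4x1
Unfold 1 (reflect across v@5): 4 holes -> [(1, 4), (1, 5), (2, 4), (2, 5)]
Unfold 2 (reflect across v@6): 8 holes -> [(1, 4), (1, 5), (1, 6), (1, 7), (2, 4), (2, 5), (2, 6), (2, 7)]
Unfold 3 (reflect across h@4): 16 holes -> [(1, 4), (1, 5), (1, 6), (1, 7), (2, 4), (2, 5), (2, 6), (2, 7), (5, 4), (5, 5), (5, 6), (5, 7), (6, 4), (6, 5), (6, 6), (6, 7)]
Unfold 4 (reflect across v@4): 32 holes -> [(1, 0), (1, 1), (1, 2), (1, 3), (1, 4), (1, 5), (1, 6), (1, 7), (2, 0), (2, 1), (2, 2), (2, 3), (2, 4), (2, 5), (2, 6), (2, 7), (5, 0), (5, 1), (5, 2), (5, 3), (5, 4), (5, 5), (5, 6), (5, 7), (6, 0), (6, 1), (6, 2), (6, 3), (6, 4), (6, 5), (6, 6), (6, 7)]
Holes: [(1, 0), (1, 1), (1, 2), (1, 3), (1, 4), (1, 5), (1, 6), (1, 7), (2, 0), (2, 1), (2, 2), (2, 3), (2, 4), (2, 5), (2, 6), (2, 7), (5, 0), (5, 1), (5, 2), (5, 3), (5, 4), (5, 5), (5, 6), (5, 7), (6, 0), (6, 1), (6, 2), (6, 3), (6, 4), (6, 5), (6, 6), (6, 7)]

Answer: no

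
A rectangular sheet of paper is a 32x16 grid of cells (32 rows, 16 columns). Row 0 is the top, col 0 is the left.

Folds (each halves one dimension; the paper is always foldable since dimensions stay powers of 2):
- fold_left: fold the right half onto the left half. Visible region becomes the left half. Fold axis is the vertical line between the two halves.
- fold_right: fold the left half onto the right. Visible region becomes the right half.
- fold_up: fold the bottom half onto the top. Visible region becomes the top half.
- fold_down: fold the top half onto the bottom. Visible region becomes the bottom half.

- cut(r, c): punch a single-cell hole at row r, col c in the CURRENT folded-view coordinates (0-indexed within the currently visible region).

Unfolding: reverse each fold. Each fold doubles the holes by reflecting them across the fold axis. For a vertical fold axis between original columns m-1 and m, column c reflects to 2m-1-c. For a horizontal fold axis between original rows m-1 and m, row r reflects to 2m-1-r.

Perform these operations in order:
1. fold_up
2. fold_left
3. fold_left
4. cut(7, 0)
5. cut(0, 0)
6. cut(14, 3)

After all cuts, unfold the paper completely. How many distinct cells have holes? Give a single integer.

Answer: 24

Derivation:
Op 1 fold_up: fold axis h@16; visible region now rows[0,16) x cols[0,16) = 16x16
Op 2 fold_left: fold axis v@8; visible region now rows[0,16) x cols[0,8) = 16x8
Op 3 fold_left: fold axis v@4; visible region now rows[0,16) x cols[0,4) = 16x4
Op 4 cut(7, 0): punch at orig (7,0); cuts so far [(7, 0)]; region rows[0,16) x cols[0,4) = 16x4
Op 5 cut(0, 0): punch at orig (0,0); cuts so far [(0, 0), (7, 0)]; region rows[0,16) x cols[0,4) = 16x4
Op 6 cut(14, 3): punch at orig (14,3); cuts so far [(0, 0), (7, 0), (14, 3)]; region rows[0,16) x cols[0,4) = 16x4
Unfold 1 (reflect across v@4): 6 holes -> [(0, 0), (0, 7), (7, 0), (7, 7), (14, 3), (14, 4)]
Unfold 2 (reflect across v@8): 12 holes -> [(0, 0), (0, 7), (0, 8), (0, 15), (7, 0), (7, 7), (7, 8), (7, 15), (14, 3), (14, 4), (14, 11), (14, 12)]
Unfold 3 (reflect across h@16): 24 holes -> [(0, 0), (0, 7), (0, 8), (0, 15), (7, 0), (7, 7), (7, 8), (7, 15), (14, 3), (14, 4), (14, 11), (14, 12), (17, 3), (17, 4), (17, 11), (17, 12), (24, 0), (24, 7), (24, 8), (24, 15), (31, 0), (31, 7), (31, 8), (31, 15)]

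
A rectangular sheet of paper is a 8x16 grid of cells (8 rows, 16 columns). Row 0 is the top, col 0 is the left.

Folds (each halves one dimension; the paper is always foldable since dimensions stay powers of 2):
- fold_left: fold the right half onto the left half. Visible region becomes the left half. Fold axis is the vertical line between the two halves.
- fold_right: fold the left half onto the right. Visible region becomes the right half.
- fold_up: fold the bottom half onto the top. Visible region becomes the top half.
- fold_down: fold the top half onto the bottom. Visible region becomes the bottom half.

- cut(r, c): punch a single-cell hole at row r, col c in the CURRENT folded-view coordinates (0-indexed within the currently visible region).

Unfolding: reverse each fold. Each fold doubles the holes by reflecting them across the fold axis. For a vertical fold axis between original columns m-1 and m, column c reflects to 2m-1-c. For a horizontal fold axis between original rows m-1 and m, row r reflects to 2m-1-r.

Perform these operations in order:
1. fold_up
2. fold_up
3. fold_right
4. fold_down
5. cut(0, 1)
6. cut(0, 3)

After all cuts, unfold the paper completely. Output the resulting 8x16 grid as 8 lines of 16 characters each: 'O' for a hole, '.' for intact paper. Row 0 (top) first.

Answer: ....O.O..O.O....
....O.O..O.O....
....O.O..O.O....
....O.O..O.O....
....O.O..O.O....
....O.O..O.O....
....O.O..O.O....
....O.O..O.O....

Derivation:
Op 1 fold_up: fold axis h@4; visible region now rows[0,4) x cols[0,16) = 4x16
Op 2 fold_up: fold axis h@2; visible region now rows[0,2) x cols[0,16) = 2x16
Op 3 fold_right: fold axis v@8; visible region now rows[0,2) x cols[8,16) = 2x8
Op 4 fold_down: fold axis h@1; visible region now rows[1,2) x cols[8,16) = 1x8
Op 5 cut(0, 1): punch at orig (1,9); cuts so far [(1, 9)]; region rows[1,2) x cols[8,16) = 1x8
Op 6 cut(0, 3): punch at orig (1,11); cuts so far [(1, 9), (1, 11)]; region rows[1,2) x cols[8,16) = 1x8
Unfold 1 (reflect across h@1): 4 holes -> [(0, 9), (0, 11), (1, 9), (1, 11)]
Unfold 2 (reflect across v@8): 8 holes -> [(0, 4), (0, 6), (0, 9), (0, 11), (1, 4), (1, 6), (1, 9), (1, 11)]
Unfold 3 (reflect across h@2): 16 holes -> [(0, 4), (0, 6), (0, 9), (0, 11), (1, 4), (1, 6), (1, 9), (1, 11), (2, 4), (2, 6), (2, 9), (2, 11), (3, 4), (3, 6), (3, 9), (3, 11)]
Unfold 4 (reflect across h@4): 32 holes -> [(0, 4), (0, 6), (0, 9), (0, 11), (1, 4), (1, 6), (1, 9), (1, 11), (2, 4), (2, 6), (2, 9), (2, 11), (3, 4), (3, 6), (3, 9), (3, 11), (4, 4), (4, 6), (4, 9), (4, 11), (5, 4), (5, 6), (5, 9), (5, 11), (6, 4), (6, 6), (6, 9), (6, 11), (7, 4), (7, 6), (7, 9), (7, 11)]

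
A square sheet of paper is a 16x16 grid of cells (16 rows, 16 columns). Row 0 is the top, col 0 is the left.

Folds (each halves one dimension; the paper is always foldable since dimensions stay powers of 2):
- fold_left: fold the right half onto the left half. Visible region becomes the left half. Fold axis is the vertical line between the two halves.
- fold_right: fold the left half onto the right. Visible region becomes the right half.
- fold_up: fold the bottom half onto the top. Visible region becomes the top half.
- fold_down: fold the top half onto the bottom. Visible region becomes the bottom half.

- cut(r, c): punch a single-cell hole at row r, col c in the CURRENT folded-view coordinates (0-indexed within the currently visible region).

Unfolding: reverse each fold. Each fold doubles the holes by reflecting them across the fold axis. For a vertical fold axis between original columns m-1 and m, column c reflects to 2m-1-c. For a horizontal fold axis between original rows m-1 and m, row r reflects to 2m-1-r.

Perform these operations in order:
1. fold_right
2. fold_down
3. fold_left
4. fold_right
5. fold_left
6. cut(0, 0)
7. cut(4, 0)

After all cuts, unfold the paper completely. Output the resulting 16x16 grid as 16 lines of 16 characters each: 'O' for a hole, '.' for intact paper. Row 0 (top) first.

Answer: ................
................
................
OOOOOOOOOOOOOOOO
................
................
................
OOOOOOOOOOOOOOOO
OOOOOOOOOOOOOOOO
................
................
................
OOOOOOOOOOOOOOOO
................
................
................

Derivation:
Op 1 fold_right: fold axis v@8; visible region now rows[0,16) x cols[8,16) = 16x8
Op 2 fold_down: fold axis h@8; visible region now rows[8,16) x cols[8,16) = 8x8
Op 3 fold_left: fold axis v@12; visible region now rows[8,16) x cols[8,12) = 8x4
Op 4 fold_right: fold axis v@10; visible region now rows[8,16) x cols[10,12) = 8x2
Op 5 fold_left: fold axis v@11; visible region now rows[8,16) x cols[10,11) = 8x1
Op 6 cut(0, 0): punch at orig (8,10); cuts so far [(8, 10)]; region rows[8,16) x cols[10,11) = 8x1
Op 7 cut(4, 0): punch at orig (12,10); cuts so far [(8, 10), (12, 10)]; region rows[8,16) x cols[10,11) = 8x1
Unfold 1 (reflect across v@11): 4 holes -> [(8, 10), (8, 11), (12, 10), (12, 11)]
Unfold 2 (reflect across v@10): 8 holes -> [(8, 8), (8, 9), (8, 10), (8, 11), (12, 8), (12, 9), (12, 10), (12, 11)]
Unfold 3 (reflect across v@12): 16 holes -> [(8, 8), (8, 9), (8, 10), (8, 11), (8, 12), (8, 13), (8, 14), (8, 15), (12, 8), (12, 9), (12, 10), (12, 11), (12, 12), (12, 13), (12, 14), (12, 15)]
Unfold 4 (reflect across h@8): 32 holes -> [(3, 8), (3, 9), (3, 10), (3, 11), (3, 12), (3, 13), (3, 14), (3, 15), (7, 8), (7, 9), (7, 10), (7, 11), (7, 12), (7, 13), (7, 14), (7, 15), (8, 8), (8, 9), (8, 10), (8, 11), (8, 12), (8, 13), (8, 14), (8, 15), (12, 8), (12, 9), (12, 10), (12, 11), (12, 12), (12, 13), (12, 14), (12, 15)]
Unfold 5 (reflect across v@8): 64 holes -> [(3, 0), (3, 1), (3, 2), (3, 3), (3, 4), (3, 5), (3, 6), (3, 7), (3, 8), (3, 9), (3, 10), (3, 11), (3, 12), (3, 13), (3, 14), (3, 15), (7, 0), (7, 1), (7, 2), (7, 3), (7, 4), (7, 5), (7, 6), (7, 7), (7, 8), (7, 9), (7, 10), (7, 11), (7, 12), (7, 13), (7, 14), (7, 15), (8, 0), (8, 1), (8, 2), (8, 3), (8, 4), (8, 5), (8, 6), (8, 7), (8, 8), (8, 9), (8, 10), (8, 11), (8, 12), (8, 13), (8, 14), (8, 15), (12, 0), (12, 1), (12, 2), (12, 3), (12, 4), (12, 5), (12, 6), (12, 7), (12, 8), (12, 9), (12, 10), (12, 11), (12, 12), (12, 13), (12, 14), (12, 15)]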